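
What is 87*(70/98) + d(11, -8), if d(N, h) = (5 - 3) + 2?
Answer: 463/7 ≈ 66.143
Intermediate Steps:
d(N, h) = 4 (d(N, h) = 2 + 2 = 4)
87*(70/98) + d(11, -8) = 87*(70/98) + 4 = 87*(70*(1/98)) + 4 = 87*(5/7) + 4 = 435/7 + 4 = 463/7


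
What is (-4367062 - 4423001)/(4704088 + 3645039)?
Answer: -8790063/8349127 ≈ -1.0528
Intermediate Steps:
(-4367062 - 4423001)/(4704088 + 3645039) = -8790063/8349127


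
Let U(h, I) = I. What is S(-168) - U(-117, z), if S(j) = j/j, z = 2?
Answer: -1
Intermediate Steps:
S(j) = 1
S(-168) - U(-117, z) = 1 - 1*2 = 1 - 2 = -1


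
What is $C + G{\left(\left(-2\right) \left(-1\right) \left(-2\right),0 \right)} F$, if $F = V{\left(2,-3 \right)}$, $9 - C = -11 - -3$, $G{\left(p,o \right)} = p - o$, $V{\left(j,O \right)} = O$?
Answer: $29$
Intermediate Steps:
$C = 17$ ($C = 9 - \left(-11 - -3\right) = 9 - \left(-11 + 3\right) = 9 - -8 = 9 + 8 = 17$)
$F = -3$
$C + G{\left(\left(-2\right) \left(-1\right) \left(-2\right),0 \right)} F = 17 + \left(\left(-2\right) \left(-1\right) \left(-2\right) - 0\right) \left(-3\right) = 17 + \left(2 \left(-2\right) + 0\right) \left(-3\right) = 17 + \left(-4 + 0\right) \left(-3\right) = 17 - -12 = 17 + 12 = 29$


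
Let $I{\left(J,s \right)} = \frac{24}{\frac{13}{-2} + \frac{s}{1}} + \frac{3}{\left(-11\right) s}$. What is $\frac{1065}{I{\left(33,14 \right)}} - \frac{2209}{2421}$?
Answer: $\frac{1979931209}{5929029} \approx 333.94$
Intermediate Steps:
$I{\left(J,s \right)} = \frac{24}{- \frac{13}{2} + s} - \frac{3}{11 s}$ ($I{\left(J,s \right)} = \frac{24}{13 \left(- \frac{1}{2}\right) + s 1} + 3 \left(- \frac{1}{11 s}\right) = \frac{24}{- \frac{13}{2} + s} - \frac{3}{11 s}$)
$\frac{1065}{I{\left(33,14 \right)}} - \frac{2209}{2421} = \frac{1065}{\frac{3}{11} \cdot \frac{1}{14} \frac{1}{-13 + 2 \cdot 14} \left(13 + 174 \cdot 14\right)} - \frac{2209}{2421} = \frac{1065}{\frac{3}{11} \cdot \frac{1}{14} \frac{1}{-13 + 28} \left(13 + 2436\right)} - \frac{2209}{2421} = \frac{1065}{\frac{3}{11} \cdot \frac{1}{14} \cdot \frac{1}{15} \cdot 2449} - \frac{2209}{2421} = \frac{1065}{\frac{2449}{770}} - \frac{2209}{2421} = 1065 \cdot \frac{770}{2449} - \frac{2209}{2421} = \frac{820050}{2449} - \frac{2209}{2421} = \frac{1979931209}{5929029}$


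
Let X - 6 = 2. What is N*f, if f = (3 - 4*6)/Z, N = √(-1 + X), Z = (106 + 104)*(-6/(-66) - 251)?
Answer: 11*√7/27600 ≈ 0.0010545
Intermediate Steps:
X = 8 (X = 6 + 2 = 8)
Z = -579600/11 (Z = 210*(-6*(-1/66) - 251) = 210*(1/11 - 251) = 210*(-2760/11) = -579600/11 ≈ -52691.)
N = √7 (N = √(-1 + 8) = √7 ≈ 2.6458)
f = 11/27600 (f = (3 - 4*6)/(-579600/11) = (3 - 24)*(-11/579600) = -21*(-11/579600) = 11/27600 ≈ 0.00039855)
N*f = √7*(11/27600) = 11*√7/27600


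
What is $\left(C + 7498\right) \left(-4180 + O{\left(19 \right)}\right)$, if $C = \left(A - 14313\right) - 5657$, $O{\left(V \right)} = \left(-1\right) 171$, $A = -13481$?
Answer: $112921503$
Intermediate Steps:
$O{\left(V \right)} = -171$
$C = -33451$ ($C = \left(-13481 - 14313\right) - 5657 = -27794 - 5657 = -33451$)
$\left(C + 7498\right) \left(-4180 + O{\left(19 \right)}\right) = \left(-33451 + 7498\right) \left(-4180 - 171\right) = \left(-25953\right) \left(-4351\right) = 112921503$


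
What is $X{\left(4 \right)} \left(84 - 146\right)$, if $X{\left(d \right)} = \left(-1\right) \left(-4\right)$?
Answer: $-248$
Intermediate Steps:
$X{\left(d \right)} = 4$
$X{\left(4 \right)} \left(84 - 146\right) = 4 \left(84 - 146\right) = 4 \left(-62\right) = -248$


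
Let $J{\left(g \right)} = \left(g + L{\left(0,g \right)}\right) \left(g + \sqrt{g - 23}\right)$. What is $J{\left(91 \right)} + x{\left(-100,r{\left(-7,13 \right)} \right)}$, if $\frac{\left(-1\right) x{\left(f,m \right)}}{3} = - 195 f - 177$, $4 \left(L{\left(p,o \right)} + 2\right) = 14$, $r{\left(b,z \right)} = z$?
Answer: $- \frac{99103}{2} + 185 \sqrt{17} \approx -48789.0$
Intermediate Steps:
$L{\left(p,o \right)} = \frac{3}{2}$ ($L{\left(p,o \right)} = -2 + \frac{1}{4} \cdot 14 = -2 + \frac{7}{2} = \frac{3}{2}$)
$x{\left(f,m \right)} = 531 + 585 f$ ($x{\left(f,m \right)} = - 3 \left(- 195 f - 177\right) = - 3 \left(-177 - 195 f\right) = 531 + 585 f$)
$J{\left(g \right)} = \left(\frac{3}{2} + g\right) \left(g + \sqrt{-23 + g}\right)$ ($J{\left(g \right)} = \left(g + \frac{3}{2}\right) \left(g + \sqrt{g - 23}\right) = \left(\frac{3}{2} + g\right) \left(g + \sqrt{-23 + g}\right)$)
$J{\left(91 \right)} + x{\left(-100,r{\left(-7,13 \right)} \right)} = \left(91^{2} + \frac{3}{2} \cdot 91 + \frac{3 \sqrt{-23 + 91}}{2} + 91 \sqrt{-23 + 91}\right) + \left(531 + 585 \left(-100\right)\right) = \left(8281 + \frac{273}{2} + \frac{3 \sqrt{68}}{2} + 91 \sqrt{68}\right) + \left(531 - 58500\right) = \left(8281 + \frac{273}{2} + \frac{3 \cdot 2 \sqrt{17}}{2} + 91 \cdot 2 \sqrt{17}\right) - 57969 = \left(8281 + \frac{273}{2} + 3 \sqrt{17} + 182 \sqrt{17}\right) - 57969 = \left(\frac{16835}{2} + 185 \sqrt{17}\right) - 57969 = - \frac{99103}{2} + 185 \sqrt{17}$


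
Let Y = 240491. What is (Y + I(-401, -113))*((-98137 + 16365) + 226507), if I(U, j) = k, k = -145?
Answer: 34786478310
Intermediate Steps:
I(U, j) = -145
(Y + I(-401, -113))*((-98137 + 16365) + 226507) = (240491 - 145)*((-98137 + 16365) + 226507) = 240346*(-81772 + 226507) = 240346*144735 = 34786478310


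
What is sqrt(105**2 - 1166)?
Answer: sqrt(9859) ≈ 99.292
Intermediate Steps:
sqrt(105**2 - 1166) = sqrt(11025 - 1166) = sqrt(9859)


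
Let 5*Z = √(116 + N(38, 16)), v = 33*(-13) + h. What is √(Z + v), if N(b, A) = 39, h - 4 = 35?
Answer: √(-9750 + 5*√155)/5 ≈ 19.685*I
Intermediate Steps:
h = 39 (h = 4 + 35 = 39)
v = -390 (v = 33*(-13) + 39 = -429 + 39 = -390)
Z = √155/5 (Z = √(116 + 39)/5 = √155/5 ≈ 2.4900)
√(Z + v) = √(√155/5 - 390) = √(-390 + √155/5)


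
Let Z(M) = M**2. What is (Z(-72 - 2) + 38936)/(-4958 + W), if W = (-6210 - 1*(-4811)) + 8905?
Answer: 11103/637 ≈ 17.430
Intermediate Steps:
W = 7506 (W = (-6210 + 4811) + 8905 = -1399 + 8905 = 7506)
(Z(-72 - 2) + 38936)/(-4958 + W) = ((-72 - 2)**2 + 38936)/(-4958 + 7506) = ((-74)**2 + 38936)/2548 = (5476 + 38936)*(1/2548) = 44412*(1/2548) = 11103/637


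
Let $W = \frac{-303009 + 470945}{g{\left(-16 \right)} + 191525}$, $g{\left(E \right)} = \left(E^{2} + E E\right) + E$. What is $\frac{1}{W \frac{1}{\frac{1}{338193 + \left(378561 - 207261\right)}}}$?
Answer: $\frac{64007}{28520738816} \approx 2.2442 \cdot 10^{-6}$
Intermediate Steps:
$g{\left(E \right)} = E + 2 E^{2}$ ($g{\left(E \right)} = \left(E^{2} + E^{2}\right) + E = 2 E^{2} + E = E + 2 E^{2}$)
$W = \frac{167936}{192021}$ ($W = \frac{-303009 + 470945}{- 16 \left(1 + 2 \left(-16\right)\right) + 191525} = \frac{167936}{- 16 \left(1 - 32\right) + 191525} = \frac{167936}{\left(-16\right) \left(-31\right) + 191525} = \frac{167936}{496 + 191525} = \frac{167936}{192021} \approx 0.87457$)
$\frac{1}{W \frac{1}{\frac{1}{338193 + \left(378561 - 207261\right)}}} = \frac{1}{\frac{167936}{192021} \frac{1}{\frac{1}{338193 + \left(378561 - 207261\right)}}} = \frac{1}{\frac{167936}{192021} \frac{1}{\frac{1}{338193 + 171300}}} = \frac{1}{\frac{167936}{192021} \frac{1}{\frac{1}{509493}}} = \frac{1}{\frac{167936}{192021} \cdot 509493} = \frac{1}{\frac{28520738816}{64007}} = \frac{64007}{28520738816}$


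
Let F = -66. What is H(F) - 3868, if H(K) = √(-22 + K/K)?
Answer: -3868 + I*√21 ≈ -3868.0 + 4.5826*I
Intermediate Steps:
H(K) = I*√21 (H(K) = √(-22 + 1) = √(-21) = I*√21)
H(F) - 3868 = I*√21 - 3868 = -3868 + I*√21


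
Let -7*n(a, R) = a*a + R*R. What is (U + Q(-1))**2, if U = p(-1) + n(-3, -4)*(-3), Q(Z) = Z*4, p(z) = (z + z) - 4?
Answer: 25/49 ≈ 0.51020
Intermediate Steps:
n(a, R) = -R**2/7 - a**2/7 (n(a, R) = -(a*a + R*R)/7 = -(a**2 + R**2)/7 = -(R**2 + a**2)/7 = -R**2/7 - a**2/7)
p(z) = -4 + 2*z (p(z) = 2*z - 4 = -4 + 2*z)
Q(Z) = 4*Z
U = 33/7 (U = (-4 + 2*(-1)) + (-1/7*(-4)**2 - 1/7*(-3)**2)*(-3) = (-4 - 2) + (-1/7*16 - 1/7*9)*(-3) = -6 + (-16/7 - 9/7)*(-3) = -6 - 25/7*(-3) = -6 + 75/7 = 33/7 ≈ 4.7143)
(U + Q(-1))**2 = (33/7 + 4*(-1))**2 = (33/7 - 4)**2 = (5/7)**2 = 25/49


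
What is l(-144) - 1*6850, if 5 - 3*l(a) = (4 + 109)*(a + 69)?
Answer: -12070/3 ≈ -4023.3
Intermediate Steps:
l(a) = -7792/3 - 113*a/3 (l(a) = 5/3 - (4 + 109)*(a + 69)/3 = 5/3 - 113*(69 + a)/3 = 5/3 - (7797 + 113*a)/3 = 5/3 + (-2599 - 113*a/3) = -7792/3 - 113*a/3)
l(-144) - 1*6850 = (-7792/3 - 113/3*(-144)) - 1*6850 = (-7792/3 + 5424) - 6850 = 8480/3 - 6850 = -12070/3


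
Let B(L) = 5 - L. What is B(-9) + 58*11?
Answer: 652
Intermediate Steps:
B(-9) + 58*11 = (5 - 1*(-9)) + 58*11 = (5 + 9) + 638 = 14 + 638 = 652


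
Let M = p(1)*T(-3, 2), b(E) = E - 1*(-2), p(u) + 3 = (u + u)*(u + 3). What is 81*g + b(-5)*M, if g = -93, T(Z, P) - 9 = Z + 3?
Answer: -7668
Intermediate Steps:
p(u) = -3 + 2*u*(3 + u) (p(u) = -3 + (u + u)*(u + 3) = -3 + (2*u)*(3 + u) = -3 + 2*u*(3 + u))
b(E) = 2 + E (b(E) = E + 2 = 2 + E)
T(Z, P) = 12 + Z (T(Z, P) = 9 + (Z + 3) = 9 + (3 + Z) = 12 + Z)
M = 45 (M = (-3 + 2*1² + 6*1)*(12 - 3) = (-3 + 2*1 + 6)*9 = (-3 + 2 + 6)*9 = 5*9 = 45)
81*g + b(-5)*M = 81*(-93) + (2 - 5)*45 = -7533 - 3*45 = -7533 - 135 = -7668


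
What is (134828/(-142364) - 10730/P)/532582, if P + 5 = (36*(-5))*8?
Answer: 66636963/5478031403018 ≈ 1.2164e-5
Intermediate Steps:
P = -1445 (P = -5 + (36*(-5))*8 = -5 - 180*8 = -5 - 1440 = -1445)
(134828/(-142364) - 10730/P)/532582 = (134828/(-142364) - 10730/(-1445))/532582 = (134828*(-1/142364) - 10730*(-1/1445))*(1/532582) = (-33707/35591 + 2146/289)*(1/532582) = (66636963/10285799)*(1/532582) = 66636963/5478031403018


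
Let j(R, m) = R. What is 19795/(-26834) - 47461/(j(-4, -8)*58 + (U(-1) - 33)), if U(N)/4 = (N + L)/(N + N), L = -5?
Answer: 1268560339/6789002 ≈ 186.86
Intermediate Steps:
U(N) = 2*(-5 + N)/N (U(N) = 4*((N - 5)/(N + N)) = 4*((-5 + N)/((2*N))) = 4*((-5 + N)*(1/(2*N))) = 4*((-5 + N)/(2*N)) = 2*(-5 + N)/N)
19795/(-26834) - 47461/(j(-4, -8)*58 + (U(-1) - 33)) = 19795/(-26834) - 47461/(-4*58 + ((2 - 10/(-1)) - 33)) = 19795*(-1/26834) - 47461/(-232 + ((2 - 10*(-1)) - 33)) = -19795/26834 - 47461/(-232 + ((2 + 10) - 33)) = -19795/26834 - 47461/(-232 + (12 - 33)) = -19795/26834 - 47461/(-232 - 21) = -19795/26834 - 47461/(-253) = -19795/26834 - 47461*(-1/253) = -19795/26834 + 47461/253 = 1268560339/6789002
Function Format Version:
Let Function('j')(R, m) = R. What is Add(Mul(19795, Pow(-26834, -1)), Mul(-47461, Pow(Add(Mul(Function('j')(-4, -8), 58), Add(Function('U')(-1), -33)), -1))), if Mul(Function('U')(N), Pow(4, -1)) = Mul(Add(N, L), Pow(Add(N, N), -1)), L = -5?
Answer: Rational(1268560339, 6789002) ≈ 186.86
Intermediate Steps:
Function('U')(N) = Mul(2, Pow(N, -1), Add(-5, N)) (Function('U')(N) = Mul(4, Mul(Add(N, -5), Pow(Add(N, N), -1))) = Mul(4, Mul(Add(-5, N), Pow(Mul(2, N), -1))) = Mul(4, Mul(Add(-5, N), Mul(Rational(1, 2), Pow(N, -1)))) = Mul(4, Mul(Rational(1, 2), Pow(N, -1), Add(-5, N))) = Mul(2, Pow(N, -1), Add(-5, N)))
Add(Mul(19795, Pow(-26834, -1)), Mul(-47461, Pow(Add(Mul(Function('j')(-4, -8), 58), Add(Function('U')(-1), -33)), -1))) = Add(Mul(19795, Pow(-26834, -1)), Mul(-47461, Pow(Add(Mul(-4, 58), Add(Add(2, Mul(-10, Pow(-1, -1))), -33)), -1))) = Add(Mul(19795, Rational(-1, 26834)), Mul(-47461, Pow(Add(-232, Add(Add(2, Mul(-10, -1)), -33)), -1))) = Add(Rational(-19795, 26834), Mul(-47461, Pow(Add(-232, Add(Add(2, 10), -33)), -1))) = Add(Rational(-19795, 26834), Mul(-47461, Pow(Add(-232, Add(12, -33)), -1))) = Add(Rational(-19795, 26834), Mul(-47461, Pow(Add(-232, -21), -1))) = Add(Rational(-19795, 26834), Mul(-47461, Pow(-253, -1))) = Add(Rational(-19795, 26834), Mul(-47461, Rational(-1, 253))) = Add(Rational(-19795, 26834), Rational(47461, 253)) = Rational(1268560339, 6789002)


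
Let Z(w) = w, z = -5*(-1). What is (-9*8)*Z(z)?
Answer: -360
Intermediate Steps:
z = 5
(-9*8)*Z(z) = -9*8*5 = -72*5 = -360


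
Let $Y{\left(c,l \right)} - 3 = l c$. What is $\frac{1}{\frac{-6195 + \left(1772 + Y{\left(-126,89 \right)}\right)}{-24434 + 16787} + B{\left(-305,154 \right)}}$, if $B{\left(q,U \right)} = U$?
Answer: $\frac{7647}{1193272} \approx 0.0064084$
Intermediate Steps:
$Y{\left(c,l \right)} = 3 + c l$ ($Y{\left(c,l \right)} = 3 + l c = 3 + c l$)
$\frac{1}{\frac{-6195 + \left(1772 + Y{\left(-126,89 \right)}\right)}{-24434 + 16787} + B{\left(-305,154 \right)}} = \frac{1}{\frac{-6195 + \left(1772 + \left(3 - 11214\right)\right)}{-24434 + 16787} + 154} = \frac{1}{\frac{-6195 + \left(1772 + \left(3 - 11214\right)\right)}{-7647} + 154} = \frac{1}{\left(-6195 + \left(1772 - 11211\right)\right) \left(- \frac{1}{7647}\right) + 154} = \frac{1}{\left(-6195 - 9439\right) \left(- \frac{1}{7647}\right) + 154} = \frac{1}{\left(-15634\right) \left(- \frac{1}{7647}\right) + 154} = \frac{1}{\frac{15634}{7647} + 154} = \frac{1}{\frac{1193272}{7647}} = \frac{7647}{1193272}$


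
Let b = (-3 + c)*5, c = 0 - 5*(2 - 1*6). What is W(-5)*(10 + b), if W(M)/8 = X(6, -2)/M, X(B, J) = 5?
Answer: -760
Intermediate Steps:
c = 20 (c = 0 - 5*(2 - 6) = 0 - 5*(-4) = 0 + 20 = 20)
b = 85 (b = (-3 + 20)*5 = 17*5 = 85)
W(M) = 40/M (W(M) = 8*(5/M) = 40/M)
W(-5)*(10 + b) = (40/(-5))*(10 + 85) = (40*(-⅕))*95 = -8*95 = -760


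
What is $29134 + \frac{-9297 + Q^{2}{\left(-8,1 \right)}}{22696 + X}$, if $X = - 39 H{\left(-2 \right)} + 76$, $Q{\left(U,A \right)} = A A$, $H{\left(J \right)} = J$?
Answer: $\frac{332851302}{11425} \approx 29134.0$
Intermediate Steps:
$Q{\left(U,A \right)} = A^{2}$
$X = 154$ ($X = \left(-39\right) \left(-2\right) + 76 = 78 + 76 = 154$)
$29134 + \frac{-9297 + Q^{2}{\left(-8,1 \right)}}{22696 + X} = 29134 + \frac{-9297 + \left(1^{2}\right)^{2}}{22696 + 154} = 29134 + \frac{-9297 + 1^{2}}{22850} = 29134 + \left(-9297 + 1\right) \frac{1}{22850} = 29134 - \frac{4648}{11425} = \frac{332851302}{11425}$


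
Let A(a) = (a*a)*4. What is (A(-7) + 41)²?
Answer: 56169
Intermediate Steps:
A(a) = 4*a² (A(a) = a²*4 = 4*a²)
(A(-7) + 41)² = (4*(-7)² + 41)² = (4*49 + 41)² = (196 + 41)² = 237² = 56169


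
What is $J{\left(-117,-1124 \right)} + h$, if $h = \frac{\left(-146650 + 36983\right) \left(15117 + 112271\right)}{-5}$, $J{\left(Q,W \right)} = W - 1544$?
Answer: $\frac{13970246456}{5} \approx 2.794 \cdot 10^{9}$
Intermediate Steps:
$J{\left(Q,W \right)} = -1544 + W$
$h = \frac{13970259796}{5}$ ($h = - \frac{\left(-109667\right) 127388}{5} = \left(- \frac{1}{5}\right) \left(-13970259796\right) = \frac{13970259796}{5} \approx 2.7941 \cdot 10^{9}$)
$J{\left(-117,-1124 \right)} + h = \left(-1544 - 1124\right) + \frac{13970259796}{5} = -2668 + \frac{13970259796}{5} = \frac{13970246456}{5}$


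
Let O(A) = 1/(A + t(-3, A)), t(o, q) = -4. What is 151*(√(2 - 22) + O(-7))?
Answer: -151/11 + 302*I*√5 ≈ -13.727 + 675.29*I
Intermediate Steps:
O(A) = 1/(-4 + A) (O(A) = 1/(A - 4) = 1/(-4 + A))
151*(√(2 - 22) + O(-7)) = 151*(√(2 - 22) + 1/(-4 - 7)) = 151*(√(-20) + 1/(-11)) = 151*(2*I*√5 - 1/11) = 151*(-1/11 + 2*I*√5) = -151/11 + 302*I*√5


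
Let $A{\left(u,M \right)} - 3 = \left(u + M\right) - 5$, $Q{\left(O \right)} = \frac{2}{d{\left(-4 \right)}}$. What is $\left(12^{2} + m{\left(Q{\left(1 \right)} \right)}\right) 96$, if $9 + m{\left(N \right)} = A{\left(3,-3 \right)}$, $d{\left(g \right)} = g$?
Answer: $12768$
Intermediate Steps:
$Q{\left(O \right)} = - \frac{1}{2}$ ($Q{\left(O \right)} = \frac{2}{-4} = 2 \left(- \frac{1}{4}\right) = - \frac{1}{2}$)
$A{\left(u,M \right)} = -2 + M + u$ ($A{\left(u,M \right)} = 3 - \left(5 - M - u\right) = 3 + \left(-5 + M + u\right) = -2 + M + u$)
$m{\left(N \right)} = -11$ ($m{\left(N \right)} = -9 - 2 = -11$)
$\left(12^{2} + m{\left(Q{\left(1 \right)} \right)}\right) 96 = \left(12^{2} - 11\right) 96 = \left(144 - 11\right) 96 = 133 \cdot 96 = 12768$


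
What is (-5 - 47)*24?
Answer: -1248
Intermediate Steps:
(-5 - 47)*24 = -52*24 = -1248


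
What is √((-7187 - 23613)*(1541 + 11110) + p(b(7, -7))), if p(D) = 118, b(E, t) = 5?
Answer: I*√389650682 ≈ 19740.0*I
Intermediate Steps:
√((-7187 - 23613)*(1541 + 11110) + p(b(7, -7))) = √((-7187 - 23613)*(1541 + 11110) + 118) = √(-30800*12651 + 118) = √(-389650800 + 118) = √(-389650682) = I*√389650682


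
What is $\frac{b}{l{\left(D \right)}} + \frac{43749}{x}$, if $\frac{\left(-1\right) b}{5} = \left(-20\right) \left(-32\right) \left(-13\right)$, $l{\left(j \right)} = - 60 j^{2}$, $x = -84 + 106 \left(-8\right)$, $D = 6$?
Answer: $- \frac{1665863}{25164} \approx -66.2$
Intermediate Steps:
$x = -932$ ($x = -84 - 848 = -932$)
$b = 41600$ ($b = - 5 \left(-20\right) \left(-32\right) \left(-13\right) = - 5 \cdot 640 \left(-13\right) = \left(-5\right) \left(-8320\right) = 41600$)
$\frac{b}{l{\left(D \right)}} + \frac{43749}{x} = \frac{41600}{\left(-60\right) 6^{2}} + \frac{43749}{-932} = \frac{41600}{\left(-60\right) 36} + 43749 \left(- \frac{1}{932}\right) = \frac{41600}{-2160} - \frac{43749}{932} = 41600 \left(- \frac{1}{2160}\right) - \frac{43749}{932} = - \frac{520}{27} - \frac{43749}{932} = - \frac{1665863}{25164}$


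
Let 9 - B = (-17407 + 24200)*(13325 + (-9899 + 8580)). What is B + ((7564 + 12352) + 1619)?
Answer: -81535214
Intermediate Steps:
B = -81556749 (B = 9 - (-17407 + 24200)*(13325 + (-9899 + 8580)) = 9 - 6793*(13325 - 1319) = 9 - 6793*12006 = 9 - 1*81556758 = 9 - 81556758 = -81556749)
B + ((7564 + 12352) + 1619) = -81556749 + ((7564 + 12352) + 1619) = -81556749 + (19916 + 1619) = -81556749 + 21535 = -81535214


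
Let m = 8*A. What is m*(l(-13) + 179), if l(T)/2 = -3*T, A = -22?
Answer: -45232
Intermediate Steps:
l(T) = -6*T (l(T) = 2*(-3*T) = -6*T)
m = -176 (m = 8*(-22) = -176)
m*(l(-13) + 179) = -176*(-6*(-13) + 179) = -176*(78 + 179) = -176*257 = -45232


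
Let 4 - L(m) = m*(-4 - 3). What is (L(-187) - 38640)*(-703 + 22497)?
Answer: -870561330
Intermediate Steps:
L(m) = 4 + 7*m (L(m) = 4 - m*(-4 - 3) = 4 - m*(-7) = 4 - (-7)*m = 4 + 7*m)
(L(-187) - 38640)*(-703 + 22497) = ((4 + 7*(-187)) - 38640)*(-703 + 22497) = ((4 - 1309) - 38640)*21794 = (-1305 - 38640)*21794 = -39945*21794 = -870561330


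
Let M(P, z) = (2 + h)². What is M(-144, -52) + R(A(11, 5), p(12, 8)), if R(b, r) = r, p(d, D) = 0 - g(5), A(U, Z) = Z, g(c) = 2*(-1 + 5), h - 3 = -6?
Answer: -7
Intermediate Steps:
h = -3 (h = 3 - 6 = -3)
g(c) = 8 (g(c) = 2*4 = 8)
p(d, D) = -8 (p(d, D) = 0 - 1*8 = 0 - 8 = -8)
M(P, z) = 1 (M(P, z) = (2 - 3)² = (-1)² = 1)
M(-144, -52) + R(A(11, 5), p(12, 8)) = 1 - 8 = -7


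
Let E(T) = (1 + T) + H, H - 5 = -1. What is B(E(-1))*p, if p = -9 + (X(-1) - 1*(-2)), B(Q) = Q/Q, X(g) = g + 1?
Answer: -7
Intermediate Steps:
H = 4 (H = 5 - 1 = 4)
X(g) = 1 + g
E(T) = 5 + T (E(T) = (1 + T) + 4 = 5 + T)
B(Q) = 1
p = -7 (p = -9 + ((1 - 1) - 1*(-2)) = -9 + (0 + 2) = -9 + 2 = -7)
B(E(-1))*p = 1*(-7) = -7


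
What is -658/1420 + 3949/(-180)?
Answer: -286301/12780 ≈ -22.402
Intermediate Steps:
-658/1420 + 3949/(-180) = -658*1/1420 + 3949*(-1/180) = -329/710 - 3949/180 = -286301/12780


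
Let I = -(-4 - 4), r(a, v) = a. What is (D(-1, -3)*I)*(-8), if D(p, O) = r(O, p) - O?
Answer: 0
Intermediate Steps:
I = 8 (I = -1*(-8) = 8)
D(p, O) = 0 (D(p, O) = O - O = 0)
(D(-1, -3)*I)*(-8) = (0*8)*(-8) = 0*(-8) = 0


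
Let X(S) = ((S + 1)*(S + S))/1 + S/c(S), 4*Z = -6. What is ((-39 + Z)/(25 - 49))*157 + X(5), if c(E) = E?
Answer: 5215/16 ≈ 325.94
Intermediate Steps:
Z = -3/2 (Z = (¼)*(-6) = -3/2 ≈ -1.5000)
X(S) = 1 + 2*S*(1 + S) (X(S) = ((S + 1)*(S + S))/1 + S/S = ((1 + S)*(2*S))*1 + 1 = (2*S*(1 + S))*1 + 1 = 2*S*(1 + S) + 1 = 1 + 2*S*(1 + S))
((-39 + Z)/(25 - 49))*157 + X(5) = ((-39 - 3/2)/(25 - 49))*157 + (1 + 2*5 + 2*5²) = -81/2/(-24)*157 + (1 + 10 + 2*25) = -81/2*(-1/24)*157 + (1 + 10 + 50) = (27/16)*157 + 61 = 4239/16 + 61 = 5215/16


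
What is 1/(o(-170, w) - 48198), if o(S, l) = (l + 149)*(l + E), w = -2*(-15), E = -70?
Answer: -1/55358 ≈ -1.8064e-5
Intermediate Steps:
w = 30
o(S, l) = (-70 + l)*(149 + l) (o(S, l) = (l + 149)*(l - 70) = (149 + l)*(-70 + l) = (-70 + l)*(149 + l))
1/(o(-170, w) - 48198) = 1/((-10430 + 30² + 79*30) - 48198) = 1/((-10430 + 900 + 2370) - 48198) = 1/(-7160 - 48198) = 1/(-55358) = -1/55358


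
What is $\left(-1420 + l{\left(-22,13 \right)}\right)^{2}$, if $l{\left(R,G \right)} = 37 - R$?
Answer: $1852321$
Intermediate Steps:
$\left(-1420 + l{\left(-22,13 \right)}\right)^{2} = \left(-1420 + \left(37 - -22\right)\right)^{2} = \left(-1420 + \left(37 + 22\right)\right)^{2} = \left(-1420 + 59\right)^{2} = \left(-1361\right)^{2} = 1852321$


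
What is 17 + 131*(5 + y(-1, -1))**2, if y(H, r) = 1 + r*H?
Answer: 6436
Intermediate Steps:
y(H, r) = 1 + H*r
17 + 131*(5 + y(-1, -1))**2 = 17 + 131*(5 + (1 - 1*(-1)))**2 = 17 + 131*(5 + (1 + 1))**2 = 17 + 131*(5 + 2)**2 = 17 + 131*7**2 = 17 + 131*49 = 17 + 6419 = 6436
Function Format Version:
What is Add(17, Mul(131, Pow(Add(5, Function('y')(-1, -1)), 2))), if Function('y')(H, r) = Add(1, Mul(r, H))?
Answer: 6436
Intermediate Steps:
Function('y')(H, r) = Add(1, Mul(H, r))
Add(17, Mul(131, Pow(Add(5, Function('y')(-1, -1)), 2))) = Add(17, Mul(131, Pow(Add(5, Add(1, Mul(-1, -1))), 2))) = Add(17, Mul(131, Pow(Add(5, Add(1, 1)), 2))) = Add(17, Mul(131, Pow(Add(5, 2), 2))) = Add(17, Mul(131, Pow(7, 2))) = Add(17, Mul(131, 49)) = Add(17, 6419) = 6436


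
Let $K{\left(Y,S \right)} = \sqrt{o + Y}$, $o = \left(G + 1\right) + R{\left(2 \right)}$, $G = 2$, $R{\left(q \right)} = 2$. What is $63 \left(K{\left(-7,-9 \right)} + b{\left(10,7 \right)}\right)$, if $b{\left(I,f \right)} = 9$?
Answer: $567 + 63 i \sqrt{2} \approx 567.0 + 89.095 i$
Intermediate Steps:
$o = 5$ ($o = \left(2 + 1\right) + 2 = 3 + 2 = 5$)
$K{\left(Y,S \right)} = \sqrt{5 + Y}$
$63 \left(K{\left(-7,-9 \right)} + b{\left(10,7 \right)}\right) = 63 \left(\sqrt{5 - 7} + 9\right) = 63 \left(\sqrt{-2} + 9\right) = 63 \left(i \sqrt{2} + 9\right) = 63 \left(9 + i \sqrt{2}\right) = 567 + 63 i \sqrt{2}$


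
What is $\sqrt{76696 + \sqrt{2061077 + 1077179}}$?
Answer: $2 \sqrt{19174 + 11 \sqrt{1621}} \approx 280.12$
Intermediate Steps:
$\sqrt{76696 + \sqrt{2061077 + 1077179}} = \sqrt{76696 + \sqrt{3138256}} = \sqrt{76696 + 44 \sqrt{1621}}$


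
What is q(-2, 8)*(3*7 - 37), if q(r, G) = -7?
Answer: 112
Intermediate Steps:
q(-2, 8)*(3*7 - 37) = -7*(3*7 - 37) = -7*(21 - 37) = -7*(-16) = 112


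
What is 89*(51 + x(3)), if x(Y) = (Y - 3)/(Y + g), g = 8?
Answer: 4539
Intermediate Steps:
x(Y) = (-3 + Y)/(8 + Y) (x(Y) = (Y - 3)/(Y + 8) = (-3 + Y)/(8 + Y))
89*(51 + x(3)) = 89*(51 + (-3 + 3)/(8 + 3)) = 89*(51 + 0/11) = 89*(51 + (1/11)*0) = 89*(51 + 0) = 89*51 = 4539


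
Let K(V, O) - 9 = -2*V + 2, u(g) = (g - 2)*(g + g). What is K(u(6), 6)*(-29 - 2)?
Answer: 2635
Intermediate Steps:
u(g) = 2*g*(-2 + g) (u(g) = (-2 + g)*(2*g) = 2*g*(-2 + g))
K(V, O) = 11 - 2*V (K(V, O) = 9 + (-2*V + 2) = 9 + (2 - 2*V) = 11 - 2*V)
K(u(6), 6)*(-29 - 2) = (11 - 4*6*(-2 + 6))*(-29 - 2) = (11 - 4*6*4)*(-31) = (11 - 2*48)*(-31) = (11 - 96)*(-31) = -85*(-31) = 2635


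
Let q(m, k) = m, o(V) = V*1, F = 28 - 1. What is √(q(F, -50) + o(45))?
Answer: 6*√2 ≈ 8.4853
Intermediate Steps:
F = 27
o(V) = V
√(q(F, -50) + o(45)) = √(27 + 45) = √72 = 6*√2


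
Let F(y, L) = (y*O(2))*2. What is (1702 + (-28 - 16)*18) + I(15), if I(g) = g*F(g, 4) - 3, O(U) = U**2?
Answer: 2707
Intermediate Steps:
F(y, L) = 8*y (F(y, L) = (y*2**2)*2 = (y*4)*2 = (4*y)*2 = 8*y)
I(g) = -3 + 8*g**2 (I(g) = g*(8*g) - 3 = 8*g**2 - 3 = -3 + 8*g**2)
(1702 + (-28 - 16)*18) + I(15) = (1702 + (-28 - 16)*18) + (-3 + 8*15**2) = (1702 - 44*18) + (-3 + 8*225) = (1702 - 792) + (-3 + 1800) = 910 + 1797 = 2707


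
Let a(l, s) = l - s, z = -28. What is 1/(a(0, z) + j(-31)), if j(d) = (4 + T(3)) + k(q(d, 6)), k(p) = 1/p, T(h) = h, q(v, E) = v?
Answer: 31/1084 ≈ 0.028598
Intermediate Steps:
j(d) = 7 + 1/d (j(d) = (4 + 3) + 1/d = 7 + 1/d)
1/(a(0, z) + j(-31)) = 1/((0 - 1*(-28)) + (7 + 1/(-31))) = 1/((0 + 28) + (7 - 1/31)) = 1/(28 + 216/31) = 1/(1084/31) = 31/1084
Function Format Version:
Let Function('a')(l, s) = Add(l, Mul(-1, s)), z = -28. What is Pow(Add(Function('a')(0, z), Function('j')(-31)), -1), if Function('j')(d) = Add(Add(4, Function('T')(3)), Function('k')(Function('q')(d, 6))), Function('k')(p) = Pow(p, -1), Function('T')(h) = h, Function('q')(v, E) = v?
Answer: Rational(31, 1084) ≈ 0.028598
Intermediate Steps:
Function('j')(d) = Add(7, Pow(d, -1)) (Function('j')(d) = Add(Add(4, 3), Pow(d, -1)) = Add(7, Pow(d, -1)))
Pow(Add(Function('a')(0, z), Function('j')(-31)), -1) = Pow(Add(Add(0, Mul(-1, -28)), Add(7, Pow(-31, -1))), -1) = Pow(Add(Add(0, 28), Add(7, Rational(-1, 31))), -1) = Pow(Add(28, Rational(216, 31)), -1) = Pow(Rational(1084, 31), -1) = Rational(31, 1084)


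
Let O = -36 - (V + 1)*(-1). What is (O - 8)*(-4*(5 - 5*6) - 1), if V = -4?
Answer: -4653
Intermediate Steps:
O = -39 (O = -36 - (-4 + 1)*(-1) = -36 - (-3)*(-1) = -36 - 1*3 = -36 - 3 = -39)
(O - 8)*(-4*(5 - 5*6) - 1) = (-39 - 8)*(-4*(5 - 5*6) - 1) = -47*(-4*(5 - 30) - 1) = -47*(-4*(-25) - 1) = -47*(100 - 1) = -47*99 = -4653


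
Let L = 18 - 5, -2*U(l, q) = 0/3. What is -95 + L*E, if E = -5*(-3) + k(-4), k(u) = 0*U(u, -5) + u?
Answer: 48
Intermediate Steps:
U(l, q) = 0 (U(l, q) = -0/3 = -1/2*0 = 0)
L = 13
k(u) = u (k(u) = 0*0 + u = 0 + u = u)
E = 11 (E = -5*(-3) - 4 = 15 - 4 = 11)
-95 + L*E = -95 + 13*11 = -95 + 143 = 48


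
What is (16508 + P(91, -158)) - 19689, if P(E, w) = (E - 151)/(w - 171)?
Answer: -1046489/329 ≈ -3180.8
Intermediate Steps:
P(E, w) = (-151 + E)/(-171 + w)
(16508 + P(91, -158)) - 19689 = (16508 + (-151 + 91)/(-171 - 158)) - 19689 = (16508 - 60/(-329)) - 19689 = (16508 - 1/329*(-60)) - 19689 = (16508 + 60/329) - 19689 = 5431192/329 - 19689 = -1046489/329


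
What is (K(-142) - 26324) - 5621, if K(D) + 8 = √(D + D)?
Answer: -31953 + 2*I*√71 ≈ -31953.0 + 16.852*I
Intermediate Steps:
K(D) = -8 + √2*√D (K(D) = -8 + √(D + D) = -8 + √(2*D) = -8 + √2*√D)
(K(-142) - 26324) - 5621 = ((-8 + √2*√(-142)) - 26324) - 5621 = ((-8 + √2*(I*√142)) - 26324) - 5621 = ((-8 + 2*I*√71) - 26324) - 5621 = (-26332 + 2*I*√71) - 5621 = -31953 + 2*I*√71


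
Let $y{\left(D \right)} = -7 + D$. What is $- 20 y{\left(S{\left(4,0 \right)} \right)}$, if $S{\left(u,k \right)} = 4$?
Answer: $60$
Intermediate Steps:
$- 20 y{\left(S{\left(4,0 \right)} \right)} = - 20 \left(-7 + 4\right) = \left(-20\right) \left(-3\right) = 60$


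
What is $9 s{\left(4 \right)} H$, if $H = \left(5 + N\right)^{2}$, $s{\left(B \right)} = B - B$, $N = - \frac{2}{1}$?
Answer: $0$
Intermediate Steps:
$N = -2$ ($N = \left(-2\right) 1 = -2$)
$s{\left(B \right)} = 0$
$H = 9$ ($H = \left(5 - 2\right)^{2} = 3^{2} = 9$)
$9 s{\left(4 \right)} H = 9 \cdot 0 \cdot 9 = 0 \cdot 9 = 0$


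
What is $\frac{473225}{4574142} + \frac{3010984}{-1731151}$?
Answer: $- \frac{12953444443753}{7918530497442} \approx -1.6358$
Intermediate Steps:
$\frac{473225}{4574142} + \frac{3010984}{-1731151} = 473225 \cdot \frac{1}{4574142} + 3010984 \left(- \frac{1}{1731151}\right) = \frac{473225}{4574142} - \frac{3010984}{1731151} = - \frac{12953444443753}{7918530497442}$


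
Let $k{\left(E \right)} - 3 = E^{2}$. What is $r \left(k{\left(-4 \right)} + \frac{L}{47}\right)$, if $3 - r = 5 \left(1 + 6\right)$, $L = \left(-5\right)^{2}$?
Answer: $- \frac{29376}{47} \approx -625.02$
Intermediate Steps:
$L = 25$
$r = -32$ ($r = 3 - 5 \left(1 + 6\right) = 3 - 5 \cdot 7 = 3 - 35 = -32$)
$k{\left(E \right)} = 3 + E^{2}$
$r \left(k{\left(-4 \right)} + \frac{L}{47}\right) = - 32 \left(\left(3 + \left(-4\right)^{2}\right) + \frac{25}{47}\right) = - 32 \left(\left(3 + 16\right) + 25 \cdot \frac{1}{47}\right) = - 32 \left(19 + \frac{25}{47}\right) = \left(-32\right) \frac{918}{47} = - \frac{29376}{47}$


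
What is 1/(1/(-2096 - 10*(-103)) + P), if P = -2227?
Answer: -1066/2373983 ≈ -0.00044903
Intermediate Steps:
1/(1/(-2096 - 10*(-103)) + P) = 1/(1/(-2096 - 10*(-103)) - 2227) = 1/(1/(-2096 + 1030) - 2227) = 1/(1/(-1066) - 2227) = 1/(-1/1066 - 2227) = 1/(-2373983/1066) = -1066/2373983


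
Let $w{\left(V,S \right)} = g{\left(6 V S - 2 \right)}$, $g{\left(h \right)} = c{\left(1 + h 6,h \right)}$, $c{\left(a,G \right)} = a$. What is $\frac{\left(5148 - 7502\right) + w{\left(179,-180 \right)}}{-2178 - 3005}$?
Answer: $\frac{1162285}{5183} \approx 224.25$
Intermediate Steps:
$g{\left(h \right)} = 1 + 6 h$ ($g{\left(h \right)} = 1 + h 6 = 1 + 6 h$)
$w{\left(V,S \right)} = -11 + 36 S V$ ($w{\left(V,S \right)} = 1 + 6 \left(6 V S - 2\right) = 1 + 6 \left(6 S V - 2\right) = 1 + 6 \left(-2 + 6 S V\right) = 1 + \left(-12 + 36 S V\right) = -11 + 36 S V$)
$\frac{\left(5148 - 7502\right) + w{\left(179,-180 \right)}}{-2178 - 3005} = \frac{\left(5148 - 7502\right) + \left(-11 + 36 \left(-180\right) 179\right)}{-2178 - 3005} = \frac{\left(5148 - 7502\right) - 1159931}{-5183} = \left(-2354 - 1159931\right) \left(- \frac{1}{5183}\right) = \left(-1162285\right) \left(- \frac{1}{5183}\right) = \frac{1162285}{5183}$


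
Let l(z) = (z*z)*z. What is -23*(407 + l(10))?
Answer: -32361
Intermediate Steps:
l(z) = z³ (l(z) = z²*z = z³)
-23*(407 + l(10)) = -23*(407 + 10³) = -23*(407 + 1000) = -23*1407 = -32361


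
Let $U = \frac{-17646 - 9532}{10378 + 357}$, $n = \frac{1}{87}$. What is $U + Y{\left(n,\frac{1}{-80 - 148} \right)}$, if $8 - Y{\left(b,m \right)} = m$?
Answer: $\frac{704989}{128820} \approx 5.4727$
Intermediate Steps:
$n = \frac{1}{87} \approx 0.011494$
$Y{\left(b,m \right)} = 8 - m$
$U = - \frac{27178}{10735} \approx -2.5317$
$U + Y{\left(n,\frac{1}{-80 - 148} \right)} = - \frac{27178}{10735} + \left(8 - \frac{1}{-80 - 148}\right) = - \frac{27178}{10735} + \left(8 - \frac{1}{-228}\right) = - \frac{27178}{10735} + \left(8 - - \frac{1}{228}\right) = - \frac{27178}{10735} + \left(8 + \frac{1}{228}\right) = - \frac{27178}{10735} + \frac{1825}{228} = \frac{704989}{128820}$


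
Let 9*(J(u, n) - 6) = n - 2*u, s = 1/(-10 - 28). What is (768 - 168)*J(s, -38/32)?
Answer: 133925/38 ≈ 3524.3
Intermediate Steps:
s = -1/38 (s = 1/(-38) = -1/38 ≈ -0.026316)
J(u, n) = 6 - 2*u/9 + n/9 (J(u, n) = 6 + (n - 2*u)/9 = 6 + (-2*u/9 + n/9) = 6 - 2*u/9 + n/9)
(768 - 168)*J(s, -38/32) = (768 - 168)*(6 - 2/9*(-1/38) + (-38/32)/9) = 600*(6 + 1/171 + (-38*1/32)/9) = 600*(6 + 1/171 + (⅑)*(-19/16)) = 600*(6 + 1/171 - 19/144) = 600*(5357/912) = 133925/38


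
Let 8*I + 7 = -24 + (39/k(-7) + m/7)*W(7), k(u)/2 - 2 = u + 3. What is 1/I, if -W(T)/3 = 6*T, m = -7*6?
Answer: 16/3907 ≈ 0.0040952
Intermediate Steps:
m = -42
k(u) = 10 + 2*u (k(u) = 4 + 2*(u + 3) = 4 + 2*(3 + u) = 4 + (6 + 2*u) = 10 + 2*u)
W(T) = -18*T
I = 3907/16 (I = -7/8 + (-24 + (39/(10 + 2*(-7)) - 42/7)*(-18*7))/8 = -7/8 + (-24 + (39/(10 - 14) - 42*⅐)*(-126))/8 = -7/8 + (-24 + (39/(-4) - 6)*(-126))/8 = -7/8 + (-24 + (39*(-¼) - 6)*(-126))/8 = -7/8 + (-24 + (-39/4 - 6)*(-126))/8 = -7/8 + (-24 - 63/4*(-126))/8 = -7/8 + (-24 + 3969/2)/8 = -7/8 + (⅛)*(3921/2) = -7/8 + 3921/16 = 3907/16 ≈ 244.19)
1/I = 1/(3907/16) = 16/3907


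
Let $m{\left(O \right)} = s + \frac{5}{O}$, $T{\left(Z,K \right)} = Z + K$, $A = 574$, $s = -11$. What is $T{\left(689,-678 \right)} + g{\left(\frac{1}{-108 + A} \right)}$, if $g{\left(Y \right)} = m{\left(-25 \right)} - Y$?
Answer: $- \frac{471}{2330} \approx -0.20215$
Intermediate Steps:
$T{\left(Z,K \right)} = K + Z$
$m{\left(O \right)} = -11 + \frac{5}{O}$
$g{\left(Y \right)} = - \frac{56}{5} - Y$ ($g{\left(Y \right)} = \left(-11 + \frac{5}{-25}\right) - Y = \left(-11 + 5 \left(- \frac{1}{25}\right)\right) - Y = \left(-11 - \frac{1}{5}\right) - Y = - \frac{56}{5} - Y$)
$T{\left(689,-678 \right)} + g{\left(\frac{1}{-108 + A} \right)} = \left(-678 + 689\right) - \left(\frac{56}{5} + \frac{1}{-108 + 574}\right) = 11 - \frac{26101}{2330} = - \frac{471}{2330}$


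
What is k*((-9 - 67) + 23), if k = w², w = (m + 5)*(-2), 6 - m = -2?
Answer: -35828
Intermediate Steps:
m = 8 (m = 6 - 1*(-2) = 6 + 2 = 8)
w = -26 (w = (8 + 5)*(-2) = 13*(-2) = -26)
k = 676 (k = (-26)² = 676)
k*((-9 - 67) + 23) = 676*((-9 - 67) + 23) = 676*(-76 + 23) = 676*(-53) = -35828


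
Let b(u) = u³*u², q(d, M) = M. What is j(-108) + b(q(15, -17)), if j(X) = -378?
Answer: -1420235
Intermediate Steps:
b(u) = u⁵
j(-108) + b(q(15, -17)) = -378 + (-17)⁵ = -378 - 1419857 = -1420235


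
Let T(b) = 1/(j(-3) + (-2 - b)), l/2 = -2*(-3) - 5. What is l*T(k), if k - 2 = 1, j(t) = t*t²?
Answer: -1/16 ≈ -0.062500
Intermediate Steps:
j(t) = t³
l = 2 (l = 2*(-2*(-3) - 5) = 2*(6 - 5) = 2*1 = 2)
k = 3 (k = 2 + 1 = 3)
T(b) = 1/(-29 - b) (T(b) = 1/((-3)³ + (-2 - b)) = 1/(-27 + (-2 - b)) = 1/(-29 - b))
l*T(k) = 2*(-1/(29 + 3)) = 2*(-1/32) = -1/16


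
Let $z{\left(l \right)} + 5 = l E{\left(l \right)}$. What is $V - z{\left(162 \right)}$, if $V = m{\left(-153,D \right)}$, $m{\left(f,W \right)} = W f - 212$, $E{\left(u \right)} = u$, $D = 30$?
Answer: $-31041$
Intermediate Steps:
$z{\left(l \right)} = -5 + l^{2}$ ($z{\left(l \right)} = -5 + l l = -5 + l^{2}$)
$m{\left(f,W \right)} = -212 + W f$
$V = -4802$ ($V = -212 + 30 \left(-153\right) = -212 - 4590 = -4802$)
$V - z{\left(162 \right)} = -4802 - \left(-5 + 162^{2}\right) = -4802 - \left(-5 + 26244\right) = -4802 - 26239 = -31041$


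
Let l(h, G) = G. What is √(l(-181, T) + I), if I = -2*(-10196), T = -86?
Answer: √20306 ≈ 142.50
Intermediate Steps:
I = 20392
√(l(-181, T) + I) = √(-86 + 20392) = √20306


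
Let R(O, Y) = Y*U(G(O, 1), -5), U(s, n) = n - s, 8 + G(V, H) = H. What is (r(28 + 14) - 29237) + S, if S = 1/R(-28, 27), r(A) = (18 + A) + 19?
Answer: -1574531/54 ≈ -29158.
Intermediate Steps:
G(V, H) = -8 + H
r(A) = 37 + A
R(O, Y) = 2*Y (R(O, Y) = Y*(-5 - (-8 + 1)) = Y*(-5 - 1*(-7)) = Y*(-5 + 7) = Y*2 = 2*Y)
S = 1/54 (S = 1/(2*27) = 1/54 ≈ 0.018519)
(r(28 + 14) - 29237) + S = ((37 + (28 + 14)) - 29237) + 1/54 = ((37 + 42) - 29237) + 1/54 = (79 - 29237) + 1/54 = -29158 + 1/54 = -1574531/54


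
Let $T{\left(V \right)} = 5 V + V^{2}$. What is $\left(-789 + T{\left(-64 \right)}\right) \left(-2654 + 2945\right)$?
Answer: $869217$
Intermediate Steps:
$T{\left(V \right)} = V^{2} + 5 V$
$\left(-789 + T{\left(-64 \right)}\right) \left(-2654 + 2945\right) = \left(-789 - 64 \left(5 - 64\right)\right) \left(-2654 + 2945\right) = \left(-789 - -3776\right) 291 = \left(-789 + 3776\right) 291 = 2987 \cdot 291 = 869217$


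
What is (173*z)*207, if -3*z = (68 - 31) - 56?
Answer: 226803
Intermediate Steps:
z = 19/3 (z = -((68 - 31) - 56)/3 = -(37 - 56)/3 = -⅓*(-19) = 19/3 ≈ 6.3333)
(173*z)*207 = (173*(19/3))*207 = (3287/3)*207 = 226803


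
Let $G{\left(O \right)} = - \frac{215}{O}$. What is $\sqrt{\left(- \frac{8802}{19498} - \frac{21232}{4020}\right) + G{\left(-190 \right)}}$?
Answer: $\frac{i \sqrt{637842714462483810}}{372314310} \approx 2.1451 i$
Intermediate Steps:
$\sqrt{\left(- \frac{8802}{19498} - \frac{21232}{4020}\right) + G{\left(-190 \right)}} = \sqrt{\left(- \frac{8802}{19498} - \frac{21232}{4020}\right) - \frac{215}{-190}} = \sqrt{\left(\left(-8802\right) \frac{1}{19498} - \frac{5308}{1005}\right) - - \frac{43}{38}} = \sqrt{\left(- \frac{4401}{9749} - \frac{5308}{1005}\right) + \frac{43}{38}} = \sqrt{- \frac{56170697}{9797745} + \frac{43}{38}} = \sqrt{- \frac{1713183451}{372314310}} = \frac{i \sqrt{637842714462483810}}{372314310}$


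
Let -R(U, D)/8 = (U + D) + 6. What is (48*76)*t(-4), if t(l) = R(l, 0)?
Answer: -58368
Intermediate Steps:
R(U, D) = -48 - 8*D - 8*U (R(U, D) = -8*((U + D) + 6) = -8*((D + U) + 6) = -8*(6 + D + U) = -48 - 8*D - 8*U)
t(l) = -48 - 8*l (t(l) = -48 - 8*0 - 8*l = -48 + 0 - 8*l = -48 - 8*l)
(48*76)*t(-4) = (48*76)*(-48 - 8*(-4)) = 3648*(-48 + 32) = 3648*(-16) = -58368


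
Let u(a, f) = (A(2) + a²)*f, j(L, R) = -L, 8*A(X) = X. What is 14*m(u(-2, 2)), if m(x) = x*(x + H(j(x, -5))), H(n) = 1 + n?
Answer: 119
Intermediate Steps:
A(X) = X/8
u(a, f) = f*(¼ + a²) (u(a, f) = ((⅛)*2 + a²)*f = (¼ + a²)*f = f*(¼ + a²))
m(x) = x (m(x) = x*(x + (1 - x)) = x*1 = x)
14*m(u(-2, 2)) = 14*(2*(¼ + (-2)²)) = 14*(2*(¼ + 4)) = 14*(2*(17/4)) = 14*(17/2) = 119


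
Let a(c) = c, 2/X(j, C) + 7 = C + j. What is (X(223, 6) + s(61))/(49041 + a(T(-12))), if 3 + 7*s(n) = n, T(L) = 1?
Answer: 6445/38105634 ≈ 0.00016914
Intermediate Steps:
X(j, C) = 2/(-7 + C + j) (X(j, C) = 2/(-7 + (C + j)) = 2/(-7 + C + j))
s(n) = -3/7 + n/7
(X(223, 6) + s(61))/(49041 + a(T(-12))) = (2/(-7 + 6 + 223) + (-3/7 + (⅐)*61))/(49041 + 1) = (2/222 + (-3/7 + 61/7))/49042 = (2*(1/222) + 58/7)*(1/49042) = (1/111 + 58/7)*(1/49042) = (6445/777)*(1/49042) = 6445/38105634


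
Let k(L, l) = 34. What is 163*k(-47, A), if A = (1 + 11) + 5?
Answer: 5542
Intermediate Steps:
A = 17 (A = 12 + 5 = 17)
163*k(-47, A) = 163*34 = 5542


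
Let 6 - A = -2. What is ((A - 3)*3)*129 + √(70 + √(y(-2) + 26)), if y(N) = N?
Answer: 1935 + √(70 + 2*√6) ≈ 1943.7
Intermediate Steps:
A = 8 (A = 6 - 1*(-2) = 6 + 2 = 8)
((A - 3)*3)*129 + √(70 + √(y(-2) + 26)) = ((8 - 3)*3)*129 + √(70 + √(-2 + 26)) = (5*3)*129 + √(70 + √24) = 15*129 + √(70 + 2*√6) = 1935 + √(70 + 2*√6)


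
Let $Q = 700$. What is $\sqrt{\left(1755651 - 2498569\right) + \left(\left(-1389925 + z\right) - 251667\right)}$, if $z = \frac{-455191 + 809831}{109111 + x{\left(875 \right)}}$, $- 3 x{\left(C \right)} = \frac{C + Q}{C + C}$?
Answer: $\frac{i \sqrt{2953995656811790}}{35197} \approx 1544.2 i$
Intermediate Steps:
$x{\left(C \right)} = - \frac{700 + C}{6 C}$ ($x{\left(C \right)} = - \frac{\left(C + 700\right) \frac{1}{C + C}}{3} = - \frac{\left(700 + C\right) \frac{1}{2 C}}{3} = - \frac{\frac{1}{2} \frac{1}{C} \left(700 + C\right)}{3} = - \frac{700 + C}{6 C}$)
$z = \frac{114400}{35197}$ ($z = \frac{-455191 + 809831}{109111 + \frac{-700 - 875}{6 \cdot 875}} = \frac{354640}{109111 + \frac{1}{6} \cdot \frac{1}{875} \left(-700 - 875\right)} = \frac{354640}{109111 + \frac{1}{6} \cdot \frac{1}{875} \left(-1575\right)} = \frac{354640}{109111 - \frac{3}{10}} = \frac{354640}{\frac{1091107}{10}} = 354640 \cdot \frac{10}{1091107} = \frac{114400}{35197} \approx 3.2503$)
$\sqrt{\left(1755651 - 2498569\right) + \left(\left(-1389925 + z\right) - 251667\right)} = \sqrt{\left(1755651 - 2498569\right) + \left(\left(-1389925 + \frac{114400}{35197}\right) - 251667\right)} = \sqrt{\left(1755651 - 2498569\right) - \frac{57778999224}{35197}} = \sqrt{-742918 - \frac{57778999224}{35197}} = \sqrt{- \frac{83927484070}{35197}} = \frac{i \sqrt{2953995656811790}}{35197}$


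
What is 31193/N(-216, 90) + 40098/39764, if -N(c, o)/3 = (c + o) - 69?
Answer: 631907891/11630970 ≈ 54.330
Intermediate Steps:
N(c, o) = 207 - 3*c - 3*o (N(c, o) = -3*((c + o) - 69) = -3*(-69 + c + o) = 207 - 3*c - 3*o)
31193/N(-216, 90) + 40098/39764 = 31193/(207 - 3*(-216) - 3*90) + 40098/39764 = 31193/(207 + 648 - 270) + 40098*(1/39764) = 31193/585 + 20049/19882 = 631907891/11630970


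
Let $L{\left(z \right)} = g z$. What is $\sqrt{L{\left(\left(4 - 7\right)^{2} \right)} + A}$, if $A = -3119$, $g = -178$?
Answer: $i \sqrt{4721} \approx 68.709 i$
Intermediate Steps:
$L{\left(z \right)} = - 178 z$
$\sqrt{L{\left(\left(4 - 7\right)^{2} \right)} + A} = \sqrt{- 178 \left(4 - 7\right)^{2} - 3119} = \sqrt{- 178 \left(-3\right)^{2} - 3119} = \sqrt{\left(-178\right) 9 - 3119} = \sqrt{-1602 - 3119} = \sqrt{-4721} = i \sqrt{4721}$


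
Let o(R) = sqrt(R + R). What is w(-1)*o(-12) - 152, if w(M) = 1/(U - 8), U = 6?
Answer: -152 - I*sqrt(6) ≈ -152.0 - 2.4495*I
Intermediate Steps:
o(R) = sqrt(2)*sqrt(R) (o(R) = sqrt(2*R) = sqrt(2)*sqrt(R))
w(M) = -1/2 (w(M) = 1/(6 - 8) = 1/(-2) = -1/2)
w(-1)*o(-12) - 152 = -sqrt(2)*sqrt(-12)/2 - 152 = -sqrt(2)*2*I*sqrt(3)/2 - 152 = -I*sqrt(6) - 152 = -152 - I*sqrt(6)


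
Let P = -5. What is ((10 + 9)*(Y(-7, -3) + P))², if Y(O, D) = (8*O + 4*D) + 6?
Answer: 1620529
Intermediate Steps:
Y(O, D) = 6 + 4*D + 8*O (Y(O, D) = (4*D + 8*O) + 6 = 6 + 4*D + 8*O)
((10 + 9)*(Y(-7, -3) + P))² = ((10 + 9)*((6 + 4*(-3) + 8*(-7)) - 5))² = (19*((6 - 12 - 56) - 5))² = (19*(-62 - 5))² = (19*(-67))² = (-1273)² = 1620529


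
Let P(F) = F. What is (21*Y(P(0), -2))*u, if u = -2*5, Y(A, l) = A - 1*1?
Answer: 210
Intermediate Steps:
Y(A, l) = -1 + A (Y(A, l) = A - 1 = -1 + A)
u = -10 (u = -1*10 = -10)
(21*Y(P(0), -2))*u = (21*(-1 + 0))*(-10) = (21*(-1))*(-10) = -21*(-10) = 210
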